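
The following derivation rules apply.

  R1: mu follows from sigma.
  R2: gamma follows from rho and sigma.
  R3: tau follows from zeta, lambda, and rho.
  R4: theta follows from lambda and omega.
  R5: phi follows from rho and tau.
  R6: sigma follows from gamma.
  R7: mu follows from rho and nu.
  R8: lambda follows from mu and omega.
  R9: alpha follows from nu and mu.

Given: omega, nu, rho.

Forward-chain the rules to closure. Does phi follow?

phi would need rho and tau (R5), but tau is never established.

No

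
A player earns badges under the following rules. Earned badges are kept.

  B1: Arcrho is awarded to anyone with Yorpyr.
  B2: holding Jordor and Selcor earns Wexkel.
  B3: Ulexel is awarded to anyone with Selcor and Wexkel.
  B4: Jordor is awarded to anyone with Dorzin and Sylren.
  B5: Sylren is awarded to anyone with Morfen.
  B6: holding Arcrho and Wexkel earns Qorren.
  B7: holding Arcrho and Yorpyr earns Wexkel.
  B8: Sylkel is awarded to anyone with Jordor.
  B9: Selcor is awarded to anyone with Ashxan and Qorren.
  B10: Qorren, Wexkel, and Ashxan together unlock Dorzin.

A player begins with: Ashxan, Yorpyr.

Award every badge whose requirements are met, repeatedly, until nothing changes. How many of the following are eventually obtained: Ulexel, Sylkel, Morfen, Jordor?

1

With Yorpyr, Arcrho is earned (B1).
With Arcrho and Yorpyr, Wexkel is earned (B7).
With Arcrho and Wexkel, Qorren is earned (B6).
With Ashxan and Qorren, Selcor is earned (B9).
With Selcor and Wexkel, Ulexel is earned (B3).
Ulexel: reached.
Sylkel would need Jordor (B8), but Jordor is never earned.
No rule produces Morfen, and it is not given.
Jordor would need Dorzin and Sylren (B4), but Sylren is never earned.
Reached: Ulexel — 1 of the 4.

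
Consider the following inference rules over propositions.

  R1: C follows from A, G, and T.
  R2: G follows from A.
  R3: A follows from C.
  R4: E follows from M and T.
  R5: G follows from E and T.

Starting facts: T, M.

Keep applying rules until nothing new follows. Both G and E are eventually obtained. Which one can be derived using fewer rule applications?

E

E: From M and T, R4 gives E. [1 rule application]
G: From M and T, R4 gives E. From E and T, R5 gives G. [2 rule applications]
E needs fewer.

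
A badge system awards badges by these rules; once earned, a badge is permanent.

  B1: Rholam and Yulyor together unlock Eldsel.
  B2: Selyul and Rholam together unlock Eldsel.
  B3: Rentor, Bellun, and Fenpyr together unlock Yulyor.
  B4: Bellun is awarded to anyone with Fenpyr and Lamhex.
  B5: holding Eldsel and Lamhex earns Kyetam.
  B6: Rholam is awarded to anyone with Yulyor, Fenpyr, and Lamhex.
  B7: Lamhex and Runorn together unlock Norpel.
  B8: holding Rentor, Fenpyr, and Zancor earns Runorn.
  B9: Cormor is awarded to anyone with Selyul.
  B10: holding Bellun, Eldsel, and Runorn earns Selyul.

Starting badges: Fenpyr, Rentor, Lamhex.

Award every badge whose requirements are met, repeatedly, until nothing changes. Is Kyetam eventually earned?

With Fenpyr and Lamhex, Bellun is earned (B4).
With Rentor, Bellun, and Fenpyr, Yulyor is earned (B3).
With Yulyor, Fenpyr, and Lamhex, Rholam is earned (B6).
With Rholam and Yulyor, Eldsel is earned (B1).
With Eldsel and Lamhex, Kyetam is earned (B5).

Yes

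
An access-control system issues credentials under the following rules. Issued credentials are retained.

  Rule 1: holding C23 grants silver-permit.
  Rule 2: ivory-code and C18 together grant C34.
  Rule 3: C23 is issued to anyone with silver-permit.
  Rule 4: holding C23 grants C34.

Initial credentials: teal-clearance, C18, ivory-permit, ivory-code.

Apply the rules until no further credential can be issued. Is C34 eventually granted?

Yes

Holding ivory-code and C18 grants C34 (Rule 2).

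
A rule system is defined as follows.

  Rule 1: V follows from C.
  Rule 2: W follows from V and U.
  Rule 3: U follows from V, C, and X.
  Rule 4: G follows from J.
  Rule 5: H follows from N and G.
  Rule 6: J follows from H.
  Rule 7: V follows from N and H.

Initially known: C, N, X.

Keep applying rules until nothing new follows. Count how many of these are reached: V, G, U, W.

From C, Rule 1 gives V.
From V, C, and X, Rule 3 gives U.
V and U hold, so W follows (Rule 2).
V: reached.
G would need J (Rule 4), but J is never established.
U: reached.
W: reached.
Reached: V, U, and W — 3 of the 4.

3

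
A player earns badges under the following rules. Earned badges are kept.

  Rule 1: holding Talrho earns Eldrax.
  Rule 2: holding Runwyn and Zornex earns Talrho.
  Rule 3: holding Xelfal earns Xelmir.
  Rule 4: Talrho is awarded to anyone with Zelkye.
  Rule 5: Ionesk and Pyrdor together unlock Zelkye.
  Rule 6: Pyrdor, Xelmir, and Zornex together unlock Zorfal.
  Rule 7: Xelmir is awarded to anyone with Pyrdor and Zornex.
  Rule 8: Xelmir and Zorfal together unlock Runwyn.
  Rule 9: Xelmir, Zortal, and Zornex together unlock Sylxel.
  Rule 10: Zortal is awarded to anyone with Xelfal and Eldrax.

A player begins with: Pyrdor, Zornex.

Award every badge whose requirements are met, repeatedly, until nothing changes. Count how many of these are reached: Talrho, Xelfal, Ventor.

With Pyrdor and Zornex, Xelmir is earned (Rule 7).
With Pyrdor, Xelmir, and Zornex, Zorfal is earned (Rule 6).
With Xelmir and Zorfal, Runwyn is earned (Rule 8).
With Runwyn and Zornex, Talrho is earned (Rule 2).
Talrho: reached.
No rule produces Xelfal, and it is not given.
No rule produces Ventor, and it is not given.
Reached: Talrho — 1 of the 3.

1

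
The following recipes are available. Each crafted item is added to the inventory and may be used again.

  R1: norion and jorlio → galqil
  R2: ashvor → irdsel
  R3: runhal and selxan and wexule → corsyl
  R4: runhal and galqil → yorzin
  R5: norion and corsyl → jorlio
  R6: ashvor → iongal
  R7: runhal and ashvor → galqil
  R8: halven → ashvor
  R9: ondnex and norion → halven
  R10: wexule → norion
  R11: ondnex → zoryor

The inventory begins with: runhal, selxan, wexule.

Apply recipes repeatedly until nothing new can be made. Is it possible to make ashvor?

No

ashvor would need halven (R8), but halven is never obtained.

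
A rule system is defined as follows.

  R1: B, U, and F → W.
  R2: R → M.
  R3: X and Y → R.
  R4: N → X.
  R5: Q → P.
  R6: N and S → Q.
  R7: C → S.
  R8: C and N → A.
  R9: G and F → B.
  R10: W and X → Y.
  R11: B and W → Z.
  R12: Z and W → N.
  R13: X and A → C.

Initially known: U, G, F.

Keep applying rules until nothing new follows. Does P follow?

P would need Q (R5), but Q is never established.

No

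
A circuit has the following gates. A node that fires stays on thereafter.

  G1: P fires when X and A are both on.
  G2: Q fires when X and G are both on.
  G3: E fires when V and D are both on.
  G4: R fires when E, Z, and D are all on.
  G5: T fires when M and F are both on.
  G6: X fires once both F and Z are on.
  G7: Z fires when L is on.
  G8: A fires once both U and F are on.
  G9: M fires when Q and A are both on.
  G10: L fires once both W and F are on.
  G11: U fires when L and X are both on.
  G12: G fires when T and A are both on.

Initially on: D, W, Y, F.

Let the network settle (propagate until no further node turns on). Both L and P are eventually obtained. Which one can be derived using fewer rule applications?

L

L: W and F are on, so L fires (G10). [1 rule application]
P: W and F are on, so L fires (G10). G7: L on → Z on. G6: F and Z on → X on. G11: L and X on → U on. G8: U and F on → A on. X and A are on, so P fires (G1). [6 rule applications]
L needs fewer.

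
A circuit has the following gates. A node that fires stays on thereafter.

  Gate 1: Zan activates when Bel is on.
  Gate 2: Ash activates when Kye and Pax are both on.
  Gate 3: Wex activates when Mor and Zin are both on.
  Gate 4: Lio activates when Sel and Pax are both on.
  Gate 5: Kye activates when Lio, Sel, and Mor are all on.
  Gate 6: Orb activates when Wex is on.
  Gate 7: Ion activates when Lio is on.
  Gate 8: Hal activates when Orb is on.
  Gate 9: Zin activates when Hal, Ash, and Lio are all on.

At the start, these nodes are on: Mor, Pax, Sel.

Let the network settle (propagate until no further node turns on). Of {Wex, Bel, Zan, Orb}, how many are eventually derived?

Wex would need Mor and Zin (Gate 3), but Zin never turns on.
No rule produces Bel, and it is not given.
Zan would need Bel (Gate 1), but Bel never turns on.
Orb would need Wex (Gate 6), but Wex never turns on.
None of the 4 are reached.

0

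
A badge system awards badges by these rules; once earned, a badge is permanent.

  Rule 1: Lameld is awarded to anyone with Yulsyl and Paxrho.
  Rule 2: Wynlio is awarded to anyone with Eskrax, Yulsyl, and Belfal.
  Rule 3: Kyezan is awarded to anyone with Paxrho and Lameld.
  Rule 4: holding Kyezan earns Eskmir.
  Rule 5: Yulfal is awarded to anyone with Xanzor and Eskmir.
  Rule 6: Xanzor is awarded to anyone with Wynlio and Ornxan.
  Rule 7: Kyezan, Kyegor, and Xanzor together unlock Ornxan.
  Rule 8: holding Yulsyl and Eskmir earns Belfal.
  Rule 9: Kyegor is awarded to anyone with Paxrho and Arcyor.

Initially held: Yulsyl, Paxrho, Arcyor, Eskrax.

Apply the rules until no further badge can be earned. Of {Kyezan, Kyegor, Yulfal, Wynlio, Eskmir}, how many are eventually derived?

With Yulsyl and Paxrho, Lameld is earned (Rule 1).
With Paxrho and Arcyor, Kyegor is earned (Rule 9).
With Paxrho and Lameld, Kyezan is earned (Rule 3).
With Kyezan, Eskmir is earned (Rule 4).
With Yulsyl and Eskmir, Belfal is earned (Rule 8).
With Eskrax, Yulsyl, and Belfal, Wynlio is earned (Rule 2).
Kyezan: reached.
Kyegor: reached.
Yulfal would need Xanzor and Eskmir (Rule 5), but Xanzor is never earned.
Wynlio: reached.
Eskmir: reached.
Reached: Kyezan, Kyegor, Wynlio, and Eskmir — 4 of the 5.

4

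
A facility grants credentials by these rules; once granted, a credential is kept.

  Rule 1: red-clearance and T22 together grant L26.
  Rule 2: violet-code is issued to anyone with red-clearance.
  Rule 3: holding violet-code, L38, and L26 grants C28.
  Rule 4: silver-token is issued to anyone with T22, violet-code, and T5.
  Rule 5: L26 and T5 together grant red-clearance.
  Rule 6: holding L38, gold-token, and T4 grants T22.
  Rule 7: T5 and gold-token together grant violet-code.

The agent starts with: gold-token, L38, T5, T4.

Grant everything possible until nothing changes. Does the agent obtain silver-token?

Yes

Holding L38, gold-token, and T4 grants T22 (Rule 6).
Holding T5 and gold-token grants violet-code (Rule 7).
Holding T22, violet-code, and T5 grants silver-token (Rule 4).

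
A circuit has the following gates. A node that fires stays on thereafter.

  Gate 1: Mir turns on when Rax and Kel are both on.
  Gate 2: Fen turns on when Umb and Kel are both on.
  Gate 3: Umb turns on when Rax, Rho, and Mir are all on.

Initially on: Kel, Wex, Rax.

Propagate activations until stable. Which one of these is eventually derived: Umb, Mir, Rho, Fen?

Mir

Rax and Kel are on, so Mir turns on (Gate 1).
Umb would need Rax, Rho, and Mir (Gate 3), but Rho never turns on. No rule produces Rho, and it is not given. Fen would need Umb and Kel (Gate 2), but Umb never turns on.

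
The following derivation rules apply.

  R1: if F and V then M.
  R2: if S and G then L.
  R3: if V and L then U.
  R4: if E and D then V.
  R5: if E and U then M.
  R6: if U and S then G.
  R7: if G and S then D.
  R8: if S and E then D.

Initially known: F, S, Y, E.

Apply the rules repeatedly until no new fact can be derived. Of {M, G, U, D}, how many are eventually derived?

S and E hold, so D follows (R8).
E and D hold, so V follows (R4).
From F and V, R1 gives M.
M: reached.
G would need U and S (R6), but U is never established.
U would need V and L (R3), but L is never established.
D: reached.
Reached: M and D — 2 of the 4.

2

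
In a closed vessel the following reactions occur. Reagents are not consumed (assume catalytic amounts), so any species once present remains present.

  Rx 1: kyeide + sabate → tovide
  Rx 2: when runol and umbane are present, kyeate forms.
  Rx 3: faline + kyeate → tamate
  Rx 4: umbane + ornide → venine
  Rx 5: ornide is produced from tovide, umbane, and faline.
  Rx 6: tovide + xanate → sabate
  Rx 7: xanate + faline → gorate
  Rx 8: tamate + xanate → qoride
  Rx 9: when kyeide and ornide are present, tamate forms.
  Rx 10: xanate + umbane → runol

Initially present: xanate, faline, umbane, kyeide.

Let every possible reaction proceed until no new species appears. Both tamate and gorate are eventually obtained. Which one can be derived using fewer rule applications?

gorate

gorate: xanate and faline present → gorate forms (Rx 7). [1 rule application]
tamate: xanate and umbane present → runol forms (Rx 10). runol and umbane present → kyeate forms (Rx 2). faline and kyeate present → tamate forms (Rx 3). [3 rule applications]
gorate needs fewer.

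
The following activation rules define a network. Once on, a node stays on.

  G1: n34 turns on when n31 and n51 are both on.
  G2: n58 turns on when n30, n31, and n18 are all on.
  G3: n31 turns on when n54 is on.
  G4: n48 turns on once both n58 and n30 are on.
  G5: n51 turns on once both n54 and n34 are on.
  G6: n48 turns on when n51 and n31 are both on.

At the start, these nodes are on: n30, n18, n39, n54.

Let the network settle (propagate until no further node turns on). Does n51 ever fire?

No

n51 would need n54 and n34 (G5), but n34 never turns on.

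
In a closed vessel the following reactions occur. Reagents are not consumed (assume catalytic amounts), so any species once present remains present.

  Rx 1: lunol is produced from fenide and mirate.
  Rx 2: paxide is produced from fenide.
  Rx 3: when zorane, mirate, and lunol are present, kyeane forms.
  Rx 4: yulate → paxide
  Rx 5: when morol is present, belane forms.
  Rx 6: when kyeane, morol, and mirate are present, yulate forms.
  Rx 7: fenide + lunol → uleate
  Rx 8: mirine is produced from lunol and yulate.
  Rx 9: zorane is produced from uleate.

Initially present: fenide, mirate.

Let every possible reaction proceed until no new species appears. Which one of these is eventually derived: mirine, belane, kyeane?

fenide and mirate present → lunol forms (Rx 1).
fenide and lunol present → uleate forms (Rx 7).
uleate present → zorane forms (Rx 9).
zorane, mirate, and lunol present → kyeane forms (Rx 3).
mirine would need lunol and yulate (Rx 8), but yulate never forms. belane would need morol (Rx 5), but morol never forms.

kyeane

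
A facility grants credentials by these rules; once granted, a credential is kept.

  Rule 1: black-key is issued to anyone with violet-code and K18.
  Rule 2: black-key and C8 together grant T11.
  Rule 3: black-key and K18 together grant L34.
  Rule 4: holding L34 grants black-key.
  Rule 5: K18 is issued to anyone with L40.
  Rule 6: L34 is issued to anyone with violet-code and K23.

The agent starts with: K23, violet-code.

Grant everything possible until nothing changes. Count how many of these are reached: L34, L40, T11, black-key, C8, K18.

2

Holding violet-code and K23 grants L34 (Rule 6).
Holding L34 grants black-key (Rule 4).
L34: reached.
No rule produces L40, and it is not given.
T11 would need black-key and C8 (Rule 2), but C8 is never granted.
black-key: reached.
No rule produces C8, and it is not given.
K18 would need L40 (Rule 5), but L40 is never granted.
Reached: L34 and black-key — 2 of the 6.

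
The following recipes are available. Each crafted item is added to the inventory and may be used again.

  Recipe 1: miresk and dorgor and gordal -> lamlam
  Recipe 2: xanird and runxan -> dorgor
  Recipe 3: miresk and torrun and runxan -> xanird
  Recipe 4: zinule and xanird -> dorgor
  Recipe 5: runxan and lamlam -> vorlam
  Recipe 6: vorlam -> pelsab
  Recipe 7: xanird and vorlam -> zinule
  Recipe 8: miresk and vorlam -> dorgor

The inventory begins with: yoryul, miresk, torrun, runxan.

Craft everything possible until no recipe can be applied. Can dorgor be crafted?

miresk and torrun and runxan -> xanird (Recipe 3).
Using Recipe 2, xanird and runxan make dorgor.

Yes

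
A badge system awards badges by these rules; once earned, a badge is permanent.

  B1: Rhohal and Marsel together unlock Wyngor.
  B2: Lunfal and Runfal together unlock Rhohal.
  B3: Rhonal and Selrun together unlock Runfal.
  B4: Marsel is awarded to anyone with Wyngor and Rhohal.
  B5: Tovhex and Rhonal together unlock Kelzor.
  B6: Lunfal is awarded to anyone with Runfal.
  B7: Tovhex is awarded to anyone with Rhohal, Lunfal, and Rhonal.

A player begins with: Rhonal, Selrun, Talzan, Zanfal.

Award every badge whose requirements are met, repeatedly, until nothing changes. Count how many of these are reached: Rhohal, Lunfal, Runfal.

With Rhonal and Selrun, Runfal is earned (B3).
With Runfal, Lunfal is earned (B6).
With Lunfal and Runfal, Rhohal is earned (B2).
Rhohal: reached.
Lunfal: reached.
Runfal: reached.
All 3 are reached.

3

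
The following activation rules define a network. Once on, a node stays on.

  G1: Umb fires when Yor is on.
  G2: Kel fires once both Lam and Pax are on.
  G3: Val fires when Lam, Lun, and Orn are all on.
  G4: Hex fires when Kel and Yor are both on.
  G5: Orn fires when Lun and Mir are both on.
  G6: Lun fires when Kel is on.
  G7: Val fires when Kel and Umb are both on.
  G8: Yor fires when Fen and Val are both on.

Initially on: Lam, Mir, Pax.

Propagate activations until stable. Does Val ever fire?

Lam and Pax are on, so Kel fires (G2).
Kel is on, so Lun fires (G6).
Lun and Mir are on, so Orn fires (G5).
G3: Lam, Lun, and Orn on → Val on.

Yes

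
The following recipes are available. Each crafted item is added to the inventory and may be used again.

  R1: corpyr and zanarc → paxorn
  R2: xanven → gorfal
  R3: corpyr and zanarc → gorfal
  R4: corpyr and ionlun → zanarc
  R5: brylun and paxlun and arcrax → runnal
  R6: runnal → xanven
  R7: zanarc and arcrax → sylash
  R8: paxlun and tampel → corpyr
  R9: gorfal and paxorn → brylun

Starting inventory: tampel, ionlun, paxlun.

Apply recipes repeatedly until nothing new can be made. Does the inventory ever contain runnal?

runnal would need brylun, paxlun, and arcrax (R5), but arcrax is never obtained.

No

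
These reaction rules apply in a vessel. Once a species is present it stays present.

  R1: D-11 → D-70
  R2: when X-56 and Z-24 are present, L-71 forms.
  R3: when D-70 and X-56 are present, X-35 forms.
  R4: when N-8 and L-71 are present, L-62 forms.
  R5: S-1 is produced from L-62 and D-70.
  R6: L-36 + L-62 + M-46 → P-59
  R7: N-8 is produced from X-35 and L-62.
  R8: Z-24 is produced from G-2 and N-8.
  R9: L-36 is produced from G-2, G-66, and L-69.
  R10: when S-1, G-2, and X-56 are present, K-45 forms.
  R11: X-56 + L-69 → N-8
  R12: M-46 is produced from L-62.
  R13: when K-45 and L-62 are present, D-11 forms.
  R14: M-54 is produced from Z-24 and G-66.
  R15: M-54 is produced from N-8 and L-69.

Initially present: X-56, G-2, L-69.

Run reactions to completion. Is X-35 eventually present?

X-35 would need D-70 and X-56 (R3), but D-70 never forms.

No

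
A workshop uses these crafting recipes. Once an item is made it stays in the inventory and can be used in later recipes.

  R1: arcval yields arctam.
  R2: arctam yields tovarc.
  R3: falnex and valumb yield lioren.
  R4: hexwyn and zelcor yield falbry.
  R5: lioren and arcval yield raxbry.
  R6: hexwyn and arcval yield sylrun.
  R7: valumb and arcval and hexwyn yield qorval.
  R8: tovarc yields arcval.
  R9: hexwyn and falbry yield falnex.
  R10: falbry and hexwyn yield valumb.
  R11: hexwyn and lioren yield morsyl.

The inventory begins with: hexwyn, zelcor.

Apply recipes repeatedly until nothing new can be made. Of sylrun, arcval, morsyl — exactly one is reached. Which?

morsyl

hexwyn and zelcor → falbry (R4).
Using R10, falbry and hexwyn make valumb.
Using R9, hexwyn and falbry make falnex.
Using R3, falnex and valumb make lioren.
Using R11, hexwyn and lioren make morsyl.
sylrun would need hexwyn and arcval (R6), but arcval is never obtained. arcval would need tovarc (R8), but tovarc is never obtained.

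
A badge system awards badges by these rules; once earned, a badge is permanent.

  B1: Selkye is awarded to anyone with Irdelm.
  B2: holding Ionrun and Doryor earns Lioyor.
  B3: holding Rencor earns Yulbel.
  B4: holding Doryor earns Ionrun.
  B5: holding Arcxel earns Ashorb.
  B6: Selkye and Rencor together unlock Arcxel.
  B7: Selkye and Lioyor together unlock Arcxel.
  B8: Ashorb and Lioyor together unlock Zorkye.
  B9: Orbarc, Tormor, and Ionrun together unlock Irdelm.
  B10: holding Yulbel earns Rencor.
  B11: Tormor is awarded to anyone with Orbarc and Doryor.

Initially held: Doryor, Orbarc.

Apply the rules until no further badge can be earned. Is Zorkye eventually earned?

With Orbarc and Doryor, Tormor is earned (B11).
With Doryor, Ionrun is earned (B4).
With Ionrun and Doryor, Lioyor is earned (B2).
With Orbarc, Tormor, and Ionrun, Irdelm is earned (B9).
With Irdelm, Selkye is earned (B1).
With Selkye and Lioyor, Arcxel is earned (B7).
With Arcxel, Ashorb is earned (B5).
With Ashorb and Lioyor, Zorkye is earned (B8).

Yes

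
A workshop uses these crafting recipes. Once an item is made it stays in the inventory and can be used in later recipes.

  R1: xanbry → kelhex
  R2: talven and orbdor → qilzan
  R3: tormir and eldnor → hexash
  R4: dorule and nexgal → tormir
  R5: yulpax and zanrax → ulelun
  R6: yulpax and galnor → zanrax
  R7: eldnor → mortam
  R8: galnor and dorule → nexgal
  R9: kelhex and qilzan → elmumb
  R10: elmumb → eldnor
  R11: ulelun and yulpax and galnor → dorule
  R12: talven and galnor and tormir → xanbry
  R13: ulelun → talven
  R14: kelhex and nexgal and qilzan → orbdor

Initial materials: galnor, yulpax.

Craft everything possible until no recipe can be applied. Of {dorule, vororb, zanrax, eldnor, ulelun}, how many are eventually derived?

yulpax and galnor → zanrax (R6).
yulpax and zanrax → ulelun (R5).
Using R11, ulelun, yulpax, and galnor make dorule.
dorule: reached.
No rule produces vororb, and it is not given.
zanrax: reached.
eldnor would need elmumb (R10), but elmumb is never obtained.
ulelun: reached.
Reached: dorule, zanrax, and ulelun — 3 of the 5.

3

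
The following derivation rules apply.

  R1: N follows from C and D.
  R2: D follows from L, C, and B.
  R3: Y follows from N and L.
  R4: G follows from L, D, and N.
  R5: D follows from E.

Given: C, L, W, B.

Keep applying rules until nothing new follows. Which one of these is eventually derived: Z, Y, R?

L, C, and B hold, so D follows (R2).
C and D hold, so N follows (R1).
From N and L, R3 gives Y.
No rule produces Z, and it is not given. No rule produces R, and it is not given.

Y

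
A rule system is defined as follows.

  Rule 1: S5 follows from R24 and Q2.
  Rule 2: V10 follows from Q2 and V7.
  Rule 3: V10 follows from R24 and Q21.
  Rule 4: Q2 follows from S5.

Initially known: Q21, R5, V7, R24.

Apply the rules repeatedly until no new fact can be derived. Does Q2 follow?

No

Q2 would need S5 (Rule 4), but S5 is never established.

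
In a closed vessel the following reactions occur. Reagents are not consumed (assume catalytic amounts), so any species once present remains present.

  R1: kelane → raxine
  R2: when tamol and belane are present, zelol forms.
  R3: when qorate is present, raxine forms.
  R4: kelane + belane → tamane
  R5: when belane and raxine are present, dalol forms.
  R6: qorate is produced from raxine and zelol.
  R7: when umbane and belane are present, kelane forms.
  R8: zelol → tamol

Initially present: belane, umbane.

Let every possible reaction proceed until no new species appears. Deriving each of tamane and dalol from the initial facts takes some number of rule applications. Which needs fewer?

tamane

tamane: umbane and belane present → kelane forms (R7). kelane and belane present → tamane forms (R4). [2 rule applications]
dalol: umbane and belane present → kelane forms (R7). kelane present → raxine forms (R1). belane and raxine present → dalol forms (R5). [3 rule applications]
tamane needs fewer.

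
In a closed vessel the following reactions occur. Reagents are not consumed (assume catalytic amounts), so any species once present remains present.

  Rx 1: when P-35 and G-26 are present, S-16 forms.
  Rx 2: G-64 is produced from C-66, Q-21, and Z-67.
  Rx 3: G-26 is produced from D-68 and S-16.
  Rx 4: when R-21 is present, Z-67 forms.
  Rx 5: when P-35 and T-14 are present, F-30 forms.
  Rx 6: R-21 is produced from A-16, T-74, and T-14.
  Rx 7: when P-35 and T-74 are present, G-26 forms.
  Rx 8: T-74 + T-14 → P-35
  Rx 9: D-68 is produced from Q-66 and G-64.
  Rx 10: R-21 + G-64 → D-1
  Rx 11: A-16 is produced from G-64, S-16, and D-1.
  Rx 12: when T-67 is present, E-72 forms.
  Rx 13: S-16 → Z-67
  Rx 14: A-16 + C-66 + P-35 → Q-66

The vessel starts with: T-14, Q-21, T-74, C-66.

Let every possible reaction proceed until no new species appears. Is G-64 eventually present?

Yes

T-74 and T-14 present → P-35 forms (Rx 8).
P-35 and T-74 present → G-26 forms (Rx 7).
P-35 and G-26 present → S-16 forms (Rx 1).
S-16 present → Z-67 forms (Rx 13).
C-66, Q-21, and Z-67 present → G-64 forms (Rx 2).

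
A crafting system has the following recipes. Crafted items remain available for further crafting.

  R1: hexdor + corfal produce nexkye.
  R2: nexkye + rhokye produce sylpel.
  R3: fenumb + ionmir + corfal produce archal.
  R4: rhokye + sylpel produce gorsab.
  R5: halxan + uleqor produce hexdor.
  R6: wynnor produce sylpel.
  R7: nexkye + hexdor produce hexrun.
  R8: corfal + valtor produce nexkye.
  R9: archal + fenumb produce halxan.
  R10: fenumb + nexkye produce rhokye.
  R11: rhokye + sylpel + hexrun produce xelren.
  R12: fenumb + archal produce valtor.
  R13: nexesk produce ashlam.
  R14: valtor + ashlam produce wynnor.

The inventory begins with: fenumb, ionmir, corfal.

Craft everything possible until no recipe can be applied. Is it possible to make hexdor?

hexdor would need halxan and uleqor (R5), but uleqor is never obtained.

No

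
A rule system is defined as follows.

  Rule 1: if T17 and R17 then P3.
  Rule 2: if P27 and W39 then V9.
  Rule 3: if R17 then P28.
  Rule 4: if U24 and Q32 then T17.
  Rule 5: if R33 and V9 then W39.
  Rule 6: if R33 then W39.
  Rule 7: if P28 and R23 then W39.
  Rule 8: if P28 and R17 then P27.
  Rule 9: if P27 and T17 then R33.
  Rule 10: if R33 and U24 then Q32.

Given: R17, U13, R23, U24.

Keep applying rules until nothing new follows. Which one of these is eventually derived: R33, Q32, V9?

From R17, Rule 3 gives P28.
P28 and R17 hold, so P27 follows (Rule 8).
P28 and R23 hold, so W39 follows (Rule 7).
P27 and W39 hold, so V9 follows (Rule 2).
Q32 would need R33 and U24 (Rule 10), but R33 is never established. R33 would need P27 and T17 (Rule 9), but T17 is never established.

V9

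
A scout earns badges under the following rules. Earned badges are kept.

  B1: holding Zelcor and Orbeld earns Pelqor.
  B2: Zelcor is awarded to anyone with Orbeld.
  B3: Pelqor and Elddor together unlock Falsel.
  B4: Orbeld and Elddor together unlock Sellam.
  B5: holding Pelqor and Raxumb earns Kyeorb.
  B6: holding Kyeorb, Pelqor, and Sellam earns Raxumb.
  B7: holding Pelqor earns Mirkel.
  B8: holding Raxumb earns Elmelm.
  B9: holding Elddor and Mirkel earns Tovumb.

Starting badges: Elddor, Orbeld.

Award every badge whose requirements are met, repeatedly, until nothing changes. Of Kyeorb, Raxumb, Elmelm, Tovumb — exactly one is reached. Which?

Tovumb

With Orbeld, Zelcor is earned (B2).
With Zelcor and Orbeld, Pelqor is earned (B1).
With Pelqor, Mirkel is earned (B7).
With Elddor and Mirkel, Tovumb is earned (B9).
Raxumb would need Kyeorb, Pelqor, and Sellam (B6), but Kyeorb is never earned. Elmelm would need Raxumb (B8), but Raxumb is never earned. Kyeorb would need Pelqor and Raxumb (B5), but Raxumb is never earned.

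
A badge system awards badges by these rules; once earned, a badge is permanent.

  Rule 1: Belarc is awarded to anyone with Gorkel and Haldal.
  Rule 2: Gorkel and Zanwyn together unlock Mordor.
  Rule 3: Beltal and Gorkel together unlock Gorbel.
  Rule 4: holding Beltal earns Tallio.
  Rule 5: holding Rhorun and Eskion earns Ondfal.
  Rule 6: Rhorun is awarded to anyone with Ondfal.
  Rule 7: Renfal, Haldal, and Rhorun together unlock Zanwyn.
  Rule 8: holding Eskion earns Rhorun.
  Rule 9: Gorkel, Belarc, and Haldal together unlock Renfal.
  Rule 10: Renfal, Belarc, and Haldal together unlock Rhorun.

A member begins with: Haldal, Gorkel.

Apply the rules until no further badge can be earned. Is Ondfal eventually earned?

Ondfal would need Rhorun and Eskion (Rule 5), but Eskion is never earned.

No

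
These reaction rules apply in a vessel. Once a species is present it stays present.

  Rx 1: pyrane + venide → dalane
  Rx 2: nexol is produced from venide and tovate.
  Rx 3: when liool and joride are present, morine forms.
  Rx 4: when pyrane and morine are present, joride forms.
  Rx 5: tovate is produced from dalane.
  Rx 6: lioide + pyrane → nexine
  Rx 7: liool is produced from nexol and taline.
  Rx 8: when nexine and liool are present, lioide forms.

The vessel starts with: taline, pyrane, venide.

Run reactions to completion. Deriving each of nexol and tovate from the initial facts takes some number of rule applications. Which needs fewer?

tovate

tovate: pyrane and venide present → dalane forms (Rx 1). dalane present → tovate forms (Rx 5). [2 rule applications]
nexol: pyrane and venide present → dalane forms (Rx 1). dalane present → tovate forms (Rx 5). venide and tovate present → nexol forms (Rx 2). [3 rule applications]
tovate needs fewer.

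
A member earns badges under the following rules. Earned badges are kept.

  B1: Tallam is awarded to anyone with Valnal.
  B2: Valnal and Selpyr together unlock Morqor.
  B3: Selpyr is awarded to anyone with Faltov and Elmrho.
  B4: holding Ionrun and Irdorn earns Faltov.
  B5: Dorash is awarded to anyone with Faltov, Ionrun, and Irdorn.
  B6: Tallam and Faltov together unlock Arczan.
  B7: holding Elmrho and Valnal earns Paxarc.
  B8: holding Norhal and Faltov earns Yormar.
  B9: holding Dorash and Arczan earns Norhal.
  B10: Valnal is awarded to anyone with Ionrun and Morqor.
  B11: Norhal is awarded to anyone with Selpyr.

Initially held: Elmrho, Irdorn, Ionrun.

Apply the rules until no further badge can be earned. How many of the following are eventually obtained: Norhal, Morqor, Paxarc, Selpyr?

2

With Ionrun and Irdorn, Faltov is earned (B4).
With Faltov and Elmrho, Selpyr is earned (B3).
With Selpyr, Norhal is earned (B11).
Norhal: reached.
Morqor would need Valnal and Selpyr (B2), but Valnal is never earned.
Paxarc would need Elmrho and Valnal (B7), but Valnal is never earned.
Selpyr: reached.
Reached: Norhal and Selpyr — 2 of the 4.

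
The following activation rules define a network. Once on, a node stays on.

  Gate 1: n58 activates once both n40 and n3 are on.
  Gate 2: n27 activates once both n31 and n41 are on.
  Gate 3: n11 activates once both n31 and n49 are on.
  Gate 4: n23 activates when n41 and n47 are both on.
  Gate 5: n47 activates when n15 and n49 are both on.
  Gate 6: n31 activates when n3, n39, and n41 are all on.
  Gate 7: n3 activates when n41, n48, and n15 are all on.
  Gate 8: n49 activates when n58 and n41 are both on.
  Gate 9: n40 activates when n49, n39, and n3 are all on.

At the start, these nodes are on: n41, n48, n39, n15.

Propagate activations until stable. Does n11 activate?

No

n11 would need n31 and n49 (Gate 3), but n49 never turns on.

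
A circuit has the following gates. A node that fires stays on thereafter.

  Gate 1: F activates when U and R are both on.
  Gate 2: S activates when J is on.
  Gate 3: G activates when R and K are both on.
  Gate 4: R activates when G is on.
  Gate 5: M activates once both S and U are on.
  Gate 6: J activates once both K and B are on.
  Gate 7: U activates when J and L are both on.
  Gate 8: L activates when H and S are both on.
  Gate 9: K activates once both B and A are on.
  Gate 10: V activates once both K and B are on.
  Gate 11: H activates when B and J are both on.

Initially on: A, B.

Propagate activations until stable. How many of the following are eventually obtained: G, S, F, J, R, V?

B and A are on, so K activates (Gate 9).
Gate 10: K and B on → V on.
Gate 6: K and B on → J on.
J is on, so S activates (Gate 2).
G would need R and K (Gate 3), but R never turns on.
S: reached.
F would need U and R (Gate 1), but R never turns on.
J: reached.
R would need G (Gate 4), but G never turns on.
V: reached.
Reached: S, J, and V — 3 of the 6.

3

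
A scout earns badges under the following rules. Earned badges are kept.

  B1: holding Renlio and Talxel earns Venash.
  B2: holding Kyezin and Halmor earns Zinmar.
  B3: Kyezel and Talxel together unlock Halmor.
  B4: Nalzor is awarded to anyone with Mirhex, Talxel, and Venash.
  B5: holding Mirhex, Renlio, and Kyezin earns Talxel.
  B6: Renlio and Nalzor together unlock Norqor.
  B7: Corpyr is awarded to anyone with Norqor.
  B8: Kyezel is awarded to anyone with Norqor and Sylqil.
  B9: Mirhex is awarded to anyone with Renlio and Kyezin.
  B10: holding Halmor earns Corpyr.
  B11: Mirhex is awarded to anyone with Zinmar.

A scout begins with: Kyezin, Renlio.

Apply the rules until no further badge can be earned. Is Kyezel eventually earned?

Kyezel would need Norqor and Sylqil (B8), but Sylqil is never earned.

No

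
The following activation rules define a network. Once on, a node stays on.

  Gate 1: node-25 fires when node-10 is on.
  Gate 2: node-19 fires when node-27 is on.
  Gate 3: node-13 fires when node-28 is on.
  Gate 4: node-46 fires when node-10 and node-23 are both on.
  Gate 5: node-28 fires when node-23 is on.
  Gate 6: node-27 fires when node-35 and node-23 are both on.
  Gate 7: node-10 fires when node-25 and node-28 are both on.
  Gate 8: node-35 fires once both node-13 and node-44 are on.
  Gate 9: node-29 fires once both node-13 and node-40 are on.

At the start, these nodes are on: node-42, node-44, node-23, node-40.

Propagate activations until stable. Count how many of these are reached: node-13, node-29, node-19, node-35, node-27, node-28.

6

node-23 is on, so node-28 fires (Gate 5).
node-28 is on, so node-13 fires (Gate 3).
node-13 and node-40 are on, so node-29 fires (Gate 9).
Gate 8: node-13 and node-44 on → node-35 on.
Gate 6: node-35 and node-23 on → node-27 on.
Gate 2: node-27 on → node-19 on.
node-13: reached.
node-29: reached.
node-19: reached.
node-35: reached.
node-27: reached.
node-28: reached.
All 6 are reached.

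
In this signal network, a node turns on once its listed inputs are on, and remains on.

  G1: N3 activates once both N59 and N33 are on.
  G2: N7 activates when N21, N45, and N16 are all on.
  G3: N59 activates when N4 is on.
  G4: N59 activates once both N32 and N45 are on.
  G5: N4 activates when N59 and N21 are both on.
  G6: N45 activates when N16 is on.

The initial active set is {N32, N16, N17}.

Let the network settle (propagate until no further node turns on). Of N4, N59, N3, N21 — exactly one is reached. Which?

G6: N16 on → N45 on.
G4: N32 and N45 on → N59 on.
N3 would need N59 and N33 (G1), but N33 never turns on. No rule produces N21, and it is not given. N4 would need N59 and N21 (G5), but N21 never turns on.

N59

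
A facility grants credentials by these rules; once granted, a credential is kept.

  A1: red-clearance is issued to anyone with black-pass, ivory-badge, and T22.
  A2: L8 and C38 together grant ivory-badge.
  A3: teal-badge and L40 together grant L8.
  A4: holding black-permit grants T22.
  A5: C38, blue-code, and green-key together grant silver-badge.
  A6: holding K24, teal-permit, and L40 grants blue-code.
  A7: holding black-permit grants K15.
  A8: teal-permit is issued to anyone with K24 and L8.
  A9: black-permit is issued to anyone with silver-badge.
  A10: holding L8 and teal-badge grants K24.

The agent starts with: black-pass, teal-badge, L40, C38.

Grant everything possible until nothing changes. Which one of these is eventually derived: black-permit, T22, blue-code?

Holding teal-badge and L40 grants L8 (A3).
Holding L8 and teal-badge grants K24 (A10).
Holding K24 and L8 grants teal-permit (A8).
Holding K24, teal-permit, and L40 grants blue-code (A6).
T22 would need black-permit (A4), but black-permit is never granted. black-permit would need silver-badge (A9), but silver-badge is never granted.

blue-code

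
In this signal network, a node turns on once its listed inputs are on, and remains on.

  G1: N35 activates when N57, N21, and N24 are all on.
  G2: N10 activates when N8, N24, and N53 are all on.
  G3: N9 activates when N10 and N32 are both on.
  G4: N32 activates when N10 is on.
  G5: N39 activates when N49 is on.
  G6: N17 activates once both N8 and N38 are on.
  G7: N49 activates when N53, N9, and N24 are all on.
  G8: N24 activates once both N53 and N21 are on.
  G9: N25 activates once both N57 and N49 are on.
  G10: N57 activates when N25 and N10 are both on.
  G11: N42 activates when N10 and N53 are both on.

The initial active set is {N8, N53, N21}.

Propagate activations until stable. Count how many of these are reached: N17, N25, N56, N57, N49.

1

N53 and N21 are on, so N24 activates (G8).
N8, N24, and N53 are on, so N10 activates (G2).
N10 is on, so N32 activates (G4).
N10 and N32 are on, so N9 activates (G3).
G7: N53, N9, and N24 on → N49 on.
N17 would need N8 and N38 (G6), but N38 never turns on.
N25 would need N57 and N49 (G9), but N57 never turns on.
No rule produces N56, and it is not given.
N57 would need N25 and N10 (G10), but N25 never turns on.
N49: reached.
Reached: N49 — 1 of the 5.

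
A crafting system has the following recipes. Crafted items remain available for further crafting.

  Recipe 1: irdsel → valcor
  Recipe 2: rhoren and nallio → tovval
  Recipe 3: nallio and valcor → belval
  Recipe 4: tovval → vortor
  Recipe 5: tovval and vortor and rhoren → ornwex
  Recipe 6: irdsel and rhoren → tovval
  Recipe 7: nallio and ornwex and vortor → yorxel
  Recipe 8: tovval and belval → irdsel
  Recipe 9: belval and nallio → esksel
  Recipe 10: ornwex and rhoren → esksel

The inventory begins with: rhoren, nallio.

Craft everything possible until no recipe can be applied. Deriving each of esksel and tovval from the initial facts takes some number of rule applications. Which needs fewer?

tovval

tovval: rhoren and nallio → tovval (Recipe 2). [1 rule application]
esksel: rhoren and nallio → tovval (Recipe 2). tovval → vortor (Recipe 4). tovval and vortor and rhoren → ornwex (Recipe 5). Using Recipe 10, ornwex and rhoren make esksel. [4 rule applications]
tovval needs fewer.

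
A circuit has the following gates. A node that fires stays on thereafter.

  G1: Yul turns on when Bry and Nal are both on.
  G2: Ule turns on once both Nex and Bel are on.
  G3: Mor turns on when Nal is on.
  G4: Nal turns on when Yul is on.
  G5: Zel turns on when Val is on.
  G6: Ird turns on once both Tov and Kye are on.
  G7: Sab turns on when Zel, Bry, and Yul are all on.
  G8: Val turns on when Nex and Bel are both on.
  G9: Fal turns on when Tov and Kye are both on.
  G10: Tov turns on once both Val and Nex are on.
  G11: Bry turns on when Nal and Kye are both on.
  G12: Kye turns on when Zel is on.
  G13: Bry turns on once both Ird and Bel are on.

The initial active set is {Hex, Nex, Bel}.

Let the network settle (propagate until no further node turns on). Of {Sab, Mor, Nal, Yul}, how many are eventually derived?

0

Sab would need Zel, Bry, and Yul (G7), but Yul never turns on.
Mor would need Nal (G3), but Nal never turns on.
Nal would need Yul (G4), but Yul never turns on.
Yul would need Bry and Nal (G1), but Nal never turns on.
None of the 4 are reached.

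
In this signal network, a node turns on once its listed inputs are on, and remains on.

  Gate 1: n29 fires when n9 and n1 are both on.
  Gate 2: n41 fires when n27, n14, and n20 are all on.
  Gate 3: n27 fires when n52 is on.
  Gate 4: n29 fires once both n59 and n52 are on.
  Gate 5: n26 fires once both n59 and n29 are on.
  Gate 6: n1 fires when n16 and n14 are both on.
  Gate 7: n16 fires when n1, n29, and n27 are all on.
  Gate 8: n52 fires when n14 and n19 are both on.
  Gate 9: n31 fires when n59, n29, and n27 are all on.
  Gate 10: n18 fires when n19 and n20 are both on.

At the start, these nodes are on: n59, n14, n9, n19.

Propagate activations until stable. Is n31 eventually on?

Yes

n14 and n19 are on, so n52 fires (Gate 8).
Gate 4: n59 and n52 on → n29 on.
n52 is on, so n27 fires (Gate 3).
n59, n29, and n27 are on, so n31 fires (Gate 9).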